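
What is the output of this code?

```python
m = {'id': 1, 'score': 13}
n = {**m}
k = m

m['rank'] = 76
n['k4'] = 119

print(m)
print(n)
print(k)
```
{'id': 1, 'score': 13, 'rank': 76}
{'id': 1, 'score': 13, 'k4': 119}
{'id': 1, 'score': 13, 'rank': 76}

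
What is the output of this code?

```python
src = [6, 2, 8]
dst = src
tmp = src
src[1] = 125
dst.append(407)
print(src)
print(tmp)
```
[6, 125, 8, 407]
[6, 125, 8, 407]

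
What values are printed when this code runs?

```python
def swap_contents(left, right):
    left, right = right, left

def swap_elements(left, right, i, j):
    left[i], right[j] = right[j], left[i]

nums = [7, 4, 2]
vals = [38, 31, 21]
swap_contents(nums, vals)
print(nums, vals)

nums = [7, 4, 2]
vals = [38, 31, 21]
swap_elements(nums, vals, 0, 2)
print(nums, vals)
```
[7, 4, 2] [38, 31, 21]
[21, 4, 2] [38, 31, 7]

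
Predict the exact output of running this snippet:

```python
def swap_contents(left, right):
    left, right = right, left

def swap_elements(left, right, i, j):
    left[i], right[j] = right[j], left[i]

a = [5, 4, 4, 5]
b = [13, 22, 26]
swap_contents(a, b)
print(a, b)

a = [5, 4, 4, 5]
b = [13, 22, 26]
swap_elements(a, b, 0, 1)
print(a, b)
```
[5, 4, 4, 5] [13, 22, 26]
[22, 4, 4, 5] [13, 5, 26]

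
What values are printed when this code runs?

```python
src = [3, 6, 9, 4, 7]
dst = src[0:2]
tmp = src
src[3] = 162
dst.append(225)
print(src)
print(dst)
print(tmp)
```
[3, 6, 9, 162, 7]
[3, 6, 225]
[3, 6, 9, 162, 7]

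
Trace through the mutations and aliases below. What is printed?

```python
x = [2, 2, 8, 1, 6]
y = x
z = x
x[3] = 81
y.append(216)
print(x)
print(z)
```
[2, 2, 8, 81, 6, 216]
[2, 2, 8, 81, 6, 216]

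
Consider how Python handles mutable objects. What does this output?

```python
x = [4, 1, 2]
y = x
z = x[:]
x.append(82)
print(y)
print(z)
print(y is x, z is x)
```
[4, 1, 2, 82]
[4, 1, 2]
True False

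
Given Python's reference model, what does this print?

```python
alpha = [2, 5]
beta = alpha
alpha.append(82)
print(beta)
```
[2, 5, 82]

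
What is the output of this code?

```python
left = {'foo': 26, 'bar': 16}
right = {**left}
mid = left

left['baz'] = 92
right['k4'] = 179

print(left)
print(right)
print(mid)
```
{'foo': 26, 'bar': 16, 'baz': 92}
{'foo': 26, 'bar': 16, 'k4': 179}
{'foo': 26, 'bar': 16, 'baz': 92}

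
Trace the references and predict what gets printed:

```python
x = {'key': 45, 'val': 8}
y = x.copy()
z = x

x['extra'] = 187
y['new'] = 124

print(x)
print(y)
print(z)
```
{'key': 45, 'val': 8, 'extra': 187}
{'key': 45, 'val': 8, 'new': 124}
{'key': 45, 'val': 8, 'extra': 187}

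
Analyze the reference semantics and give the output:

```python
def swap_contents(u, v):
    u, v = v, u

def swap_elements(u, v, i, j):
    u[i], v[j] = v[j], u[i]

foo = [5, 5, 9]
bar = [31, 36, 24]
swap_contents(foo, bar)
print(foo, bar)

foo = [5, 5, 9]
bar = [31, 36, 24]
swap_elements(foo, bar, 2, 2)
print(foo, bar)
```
[5, 5, 9] [31, 36, 24]
[5, 5, 24] [31, 36, 9]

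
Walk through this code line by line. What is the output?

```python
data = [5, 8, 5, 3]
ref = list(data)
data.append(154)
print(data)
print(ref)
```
[5, 8, 5, 3, 154]
[5, 8, 5, 3]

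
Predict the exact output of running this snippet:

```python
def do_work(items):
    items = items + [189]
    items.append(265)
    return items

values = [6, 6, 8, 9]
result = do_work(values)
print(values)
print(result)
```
[6, 6, 8, 9]
[6, 6, 8, 9, 189, 265]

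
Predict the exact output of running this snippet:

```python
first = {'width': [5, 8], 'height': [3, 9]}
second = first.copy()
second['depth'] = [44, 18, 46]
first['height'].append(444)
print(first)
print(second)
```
{'width': [5, 8], 'height': [3, 9, 444]}
{'width': [5, 8], 'height': [3, 9, 444], 'depth': [44, 18, 46]}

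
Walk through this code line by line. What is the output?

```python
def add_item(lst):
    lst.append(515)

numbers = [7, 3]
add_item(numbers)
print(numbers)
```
[7, 3, 515]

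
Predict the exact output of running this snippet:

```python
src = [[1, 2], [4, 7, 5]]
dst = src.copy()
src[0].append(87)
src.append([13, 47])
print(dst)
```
[[1, 2, 87], [4, 7, 5]]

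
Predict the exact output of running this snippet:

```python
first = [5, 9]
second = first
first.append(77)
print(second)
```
[5, 9, 77]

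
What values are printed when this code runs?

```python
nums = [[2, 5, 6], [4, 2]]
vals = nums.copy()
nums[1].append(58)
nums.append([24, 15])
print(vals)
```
[[2, 5, 6], [4, 2, 58]]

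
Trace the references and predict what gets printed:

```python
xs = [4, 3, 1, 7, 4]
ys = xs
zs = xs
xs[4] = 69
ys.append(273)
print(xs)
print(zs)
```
[4, 3, 1, 7, 69, 273]
[4, 3, 1, 7, 69, 273]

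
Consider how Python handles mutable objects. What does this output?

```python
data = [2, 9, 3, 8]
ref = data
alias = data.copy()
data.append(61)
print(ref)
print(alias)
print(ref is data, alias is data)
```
[2, 9, 3, 8, 61]
[2, 9, 3, 8]
True False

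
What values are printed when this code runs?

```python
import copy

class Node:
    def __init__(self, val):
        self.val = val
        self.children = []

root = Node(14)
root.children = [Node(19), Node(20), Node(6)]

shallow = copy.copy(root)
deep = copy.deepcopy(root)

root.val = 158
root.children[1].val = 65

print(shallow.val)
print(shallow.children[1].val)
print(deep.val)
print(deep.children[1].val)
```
14
65
14
20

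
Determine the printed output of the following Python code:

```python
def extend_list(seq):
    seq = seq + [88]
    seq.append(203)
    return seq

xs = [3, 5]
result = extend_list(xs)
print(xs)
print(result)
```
[3, 5]
[3, 5, 88, 203]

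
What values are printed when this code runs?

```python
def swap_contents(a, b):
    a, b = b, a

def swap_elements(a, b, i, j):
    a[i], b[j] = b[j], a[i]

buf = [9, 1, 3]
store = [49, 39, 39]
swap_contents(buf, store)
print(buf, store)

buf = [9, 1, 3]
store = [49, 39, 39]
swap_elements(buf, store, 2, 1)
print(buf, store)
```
[9, 1, 3] [49, 39, 39]
[9, 1, 39] [49, 3, 39]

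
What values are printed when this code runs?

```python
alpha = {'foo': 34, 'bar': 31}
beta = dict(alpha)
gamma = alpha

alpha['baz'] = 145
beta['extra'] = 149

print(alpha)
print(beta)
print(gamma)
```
{'foo': 34, 'bar': 31, 'baz': 145}
{'foo': 34, 'bar': 31, 'extra': 149}
{'foo': 34, 'bar': 31, 'baz': 145}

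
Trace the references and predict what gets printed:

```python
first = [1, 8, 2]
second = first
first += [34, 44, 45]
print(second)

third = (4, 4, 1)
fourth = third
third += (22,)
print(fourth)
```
[1, 8, 2, 34, 44, 45]
(4, 4, 1)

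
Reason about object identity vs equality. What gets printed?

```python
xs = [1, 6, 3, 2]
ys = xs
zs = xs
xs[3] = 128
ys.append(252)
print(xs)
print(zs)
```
[1, 6, 3, 128, 252]
[1, 6, 3, 128, 252]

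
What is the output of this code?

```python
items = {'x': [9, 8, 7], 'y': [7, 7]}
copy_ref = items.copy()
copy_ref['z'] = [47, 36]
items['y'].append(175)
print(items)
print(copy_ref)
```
{'x': [9, 8, 7], 'y': [7, 7, 175]}
{'x': [9, 8, 7], 'y': [7, 7, 175], 'z': [47, 36]}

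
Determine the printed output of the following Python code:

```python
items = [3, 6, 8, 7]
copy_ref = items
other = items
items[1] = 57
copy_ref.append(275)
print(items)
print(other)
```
[3, 57, 8, 7, 275]
[3, 57, 8, 7, 275]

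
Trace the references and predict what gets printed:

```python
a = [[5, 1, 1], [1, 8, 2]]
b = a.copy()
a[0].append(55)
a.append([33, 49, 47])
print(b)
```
[[5, 1, 1, 55], [1, 8, 2]]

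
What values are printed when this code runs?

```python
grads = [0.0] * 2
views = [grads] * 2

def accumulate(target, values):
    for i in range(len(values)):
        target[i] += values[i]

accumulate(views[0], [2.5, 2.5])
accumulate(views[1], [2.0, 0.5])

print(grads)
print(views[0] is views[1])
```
[4.5, 3.0]
True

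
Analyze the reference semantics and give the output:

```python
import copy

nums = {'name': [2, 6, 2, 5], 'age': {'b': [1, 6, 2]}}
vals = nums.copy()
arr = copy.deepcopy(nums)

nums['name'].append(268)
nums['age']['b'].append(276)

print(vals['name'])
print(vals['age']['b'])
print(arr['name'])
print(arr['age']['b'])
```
[2, 6, 2, 5, 268]
[1, 6, 2, 276]
[2, 6, 2, 5]
[1, 6, 2]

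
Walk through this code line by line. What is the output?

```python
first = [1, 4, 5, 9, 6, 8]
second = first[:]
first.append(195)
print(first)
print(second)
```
[1, 4, 5, 9, 6, 8, 195]
[1, 4, 5, 9, 6, 8]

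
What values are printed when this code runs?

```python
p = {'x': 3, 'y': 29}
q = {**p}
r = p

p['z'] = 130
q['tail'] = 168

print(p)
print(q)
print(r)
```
{'x': 3, 'y': 29, 'z': 130}
{'x': 3, 'y': 29, 'tail': 168}
{'x': 3, 'y': 29, 'z': 130}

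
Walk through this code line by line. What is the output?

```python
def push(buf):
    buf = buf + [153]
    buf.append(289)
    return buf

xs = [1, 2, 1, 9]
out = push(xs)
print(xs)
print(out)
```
[1, 2, 1, 9]
[1, 2, 1, 9, 153, 289]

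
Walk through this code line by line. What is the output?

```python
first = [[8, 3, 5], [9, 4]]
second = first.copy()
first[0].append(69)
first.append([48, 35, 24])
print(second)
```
[[8, 3, 5, 69], [9, 4]]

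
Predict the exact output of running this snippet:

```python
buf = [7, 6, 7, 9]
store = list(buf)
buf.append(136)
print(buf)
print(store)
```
[7, 6, 7, 9, 136]
[7, 6, 7, 9]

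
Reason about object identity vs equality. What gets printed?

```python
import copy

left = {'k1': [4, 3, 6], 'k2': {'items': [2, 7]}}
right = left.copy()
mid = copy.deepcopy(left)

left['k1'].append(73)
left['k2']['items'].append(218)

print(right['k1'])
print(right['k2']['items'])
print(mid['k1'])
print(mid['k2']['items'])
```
[4, 3, 6, 73]
[2, 7, 218]
[4, 3, 6]
[2, 7]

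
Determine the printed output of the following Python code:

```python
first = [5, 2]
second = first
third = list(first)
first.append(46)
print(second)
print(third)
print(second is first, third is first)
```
[5, 2, 46]
[5, 2]
True False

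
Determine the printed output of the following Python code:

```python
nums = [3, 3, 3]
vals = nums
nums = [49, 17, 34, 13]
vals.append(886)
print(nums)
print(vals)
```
[49, 17, 34, 13]
[3, 3, 3, 886]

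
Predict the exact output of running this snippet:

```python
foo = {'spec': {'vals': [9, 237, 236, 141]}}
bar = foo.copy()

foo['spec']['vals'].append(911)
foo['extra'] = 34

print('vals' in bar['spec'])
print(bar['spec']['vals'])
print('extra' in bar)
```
True
[9, 237, 236, 141, 911]
False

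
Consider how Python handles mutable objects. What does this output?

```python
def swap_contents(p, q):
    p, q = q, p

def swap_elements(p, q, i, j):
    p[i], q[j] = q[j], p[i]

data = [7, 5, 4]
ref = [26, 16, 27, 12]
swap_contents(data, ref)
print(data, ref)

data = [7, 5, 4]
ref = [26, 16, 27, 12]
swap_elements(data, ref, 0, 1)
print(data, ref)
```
[7, 5, 4] [26, 16, 27, 12]
[16, 5, 4] [26, 7, 27, 12]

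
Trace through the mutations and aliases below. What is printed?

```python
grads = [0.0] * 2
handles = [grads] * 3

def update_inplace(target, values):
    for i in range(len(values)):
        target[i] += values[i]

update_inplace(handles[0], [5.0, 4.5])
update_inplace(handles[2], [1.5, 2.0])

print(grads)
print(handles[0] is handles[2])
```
[6.5, 6.5]
True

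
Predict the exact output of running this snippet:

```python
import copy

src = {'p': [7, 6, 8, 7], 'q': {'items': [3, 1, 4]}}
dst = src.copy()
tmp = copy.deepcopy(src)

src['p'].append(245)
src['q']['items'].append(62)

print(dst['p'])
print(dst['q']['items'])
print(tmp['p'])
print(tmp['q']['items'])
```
[7, 6, 8, 7, 245]
[3, 1, 4, 62]
[7, 6, 8, 7]
[3, 1, 4]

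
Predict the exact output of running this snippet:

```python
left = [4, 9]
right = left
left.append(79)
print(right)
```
[4, 9, 79]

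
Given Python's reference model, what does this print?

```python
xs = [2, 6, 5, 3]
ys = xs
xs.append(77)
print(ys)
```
[2, 6, 5, 3, 77]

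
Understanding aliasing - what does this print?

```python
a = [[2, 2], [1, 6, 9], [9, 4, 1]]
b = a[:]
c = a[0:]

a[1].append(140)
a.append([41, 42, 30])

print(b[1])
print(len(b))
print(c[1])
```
[1, 6, 9, 140]
3
[1, 6, 9, 140]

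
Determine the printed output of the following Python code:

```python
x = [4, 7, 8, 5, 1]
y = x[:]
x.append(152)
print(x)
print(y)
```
[4, 7, 8, 5, 1, 152]
[4, 7, 8, 5, 1]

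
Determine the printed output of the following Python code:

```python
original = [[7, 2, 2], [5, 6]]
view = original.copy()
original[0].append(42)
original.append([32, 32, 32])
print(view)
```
[[7, 2, 2, 42], [5, 6]]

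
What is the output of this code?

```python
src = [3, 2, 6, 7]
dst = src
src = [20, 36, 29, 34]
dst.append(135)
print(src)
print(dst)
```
[20, 36, 29, 34]
[3, 2, 6, 7, 135]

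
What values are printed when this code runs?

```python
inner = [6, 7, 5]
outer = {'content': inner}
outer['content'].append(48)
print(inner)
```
[6, 7, 5, 48]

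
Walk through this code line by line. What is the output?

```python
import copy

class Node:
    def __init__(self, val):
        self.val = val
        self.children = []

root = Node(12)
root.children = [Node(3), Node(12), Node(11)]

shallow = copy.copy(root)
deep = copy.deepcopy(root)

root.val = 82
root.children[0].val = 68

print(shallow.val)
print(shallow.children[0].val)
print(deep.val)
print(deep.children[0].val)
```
12
68
12
3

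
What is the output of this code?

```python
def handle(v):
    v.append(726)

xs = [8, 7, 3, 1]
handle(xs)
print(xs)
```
[8, 7, 3, 1, 726]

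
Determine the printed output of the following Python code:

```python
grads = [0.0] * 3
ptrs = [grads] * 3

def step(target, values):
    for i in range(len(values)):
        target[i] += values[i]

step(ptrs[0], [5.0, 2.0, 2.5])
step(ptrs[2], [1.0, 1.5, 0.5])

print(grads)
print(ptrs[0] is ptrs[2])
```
[6.0, 3.5, 3.0]
True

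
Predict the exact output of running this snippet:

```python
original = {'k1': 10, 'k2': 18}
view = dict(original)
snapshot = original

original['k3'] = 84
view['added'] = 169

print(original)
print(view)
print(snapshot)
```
{'k1': 10, 'k2': 18, 'k3': 84}
{'k1': 10, 'k2': 18, 'added': 169}
{'k1': 10, 'k2': 18, 'k3': 84}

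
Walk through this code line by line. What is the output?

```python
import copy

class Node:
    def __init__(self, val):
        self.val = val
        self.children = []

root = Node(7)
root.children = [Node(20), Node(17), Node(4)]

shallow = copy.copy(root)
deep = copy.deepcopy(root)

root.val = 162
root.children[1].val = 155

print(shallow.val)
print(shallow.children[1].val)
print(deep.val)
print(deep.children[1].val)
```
7
155
7
17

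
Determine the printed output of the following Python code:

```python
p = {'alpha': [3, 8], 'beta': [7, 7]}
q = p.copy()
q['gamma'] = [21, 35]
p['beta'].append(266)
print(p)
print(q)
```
{'alpha': [3, 8], 'beta': [7, 7, 266]}
{'alpha': [3, 8], 'beta': [7, 7, 266], 'gamma': [21, 35]}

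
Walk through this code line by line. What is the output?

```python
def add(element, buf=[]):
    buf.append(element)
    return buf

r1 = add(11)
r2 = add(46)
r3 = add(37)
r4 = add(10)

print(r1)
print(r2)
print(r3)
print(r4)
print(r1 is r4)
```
[11, 46, 37, 10]
[11, 46, 37, 10]
[11, 46, 37, 10]
[11, 46, 37, 10]
True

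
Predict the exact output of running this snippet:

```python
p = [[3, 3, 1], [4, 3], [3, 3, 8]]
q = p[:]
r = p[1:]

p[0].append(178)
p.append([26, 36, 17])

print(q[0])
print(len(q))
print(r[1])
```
[3, 3, 1, 178]
3
[3, 3, 8]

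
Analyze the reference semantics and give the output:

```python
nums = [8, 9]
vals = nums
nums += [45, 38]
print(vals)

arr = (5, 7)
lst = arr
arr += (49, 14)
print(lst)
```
[8, 9, 45, 38]
(5, 7)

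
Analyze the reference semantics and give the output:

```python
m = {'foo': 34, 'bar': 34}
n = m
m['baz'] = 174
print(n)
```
{'foo': 34, 'bar': 34, 'baz': 174}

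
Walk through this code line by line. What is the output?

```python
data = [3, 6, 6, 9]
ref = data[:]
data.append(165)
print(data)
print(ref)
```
[3, 6, 6, 9, 165]
[3, 6, 6, 9]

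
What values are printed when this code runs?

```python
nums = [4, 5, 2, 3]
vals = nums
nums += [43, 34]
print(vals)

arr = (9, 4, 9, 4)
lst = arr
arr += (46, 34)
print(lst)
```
[4, 5, 2, 3, 43, 34]
(9, 4, 9, 4)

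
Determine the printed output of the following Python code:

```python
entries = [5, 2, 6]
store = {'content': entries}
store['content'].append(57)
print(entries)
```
[5, 2, 6, 57]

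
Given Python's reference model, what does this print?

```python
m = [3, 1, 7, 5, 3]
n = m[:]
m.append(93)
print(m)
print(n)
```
[3, 1, 7, 5, 3, 93]
[3, 1, 7, 5, 3]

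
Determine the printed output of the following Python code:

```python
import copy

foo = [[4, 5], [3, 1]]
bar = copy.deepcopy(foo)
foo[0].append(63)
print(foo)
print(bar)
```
[[4, 5, 63], [3, 1]]
[[4, 5], [3, 1]]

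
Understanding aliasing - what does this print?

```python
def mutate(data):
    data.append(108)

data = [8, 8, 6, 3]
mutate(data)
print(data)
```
[8, 8, 6, 3, 108]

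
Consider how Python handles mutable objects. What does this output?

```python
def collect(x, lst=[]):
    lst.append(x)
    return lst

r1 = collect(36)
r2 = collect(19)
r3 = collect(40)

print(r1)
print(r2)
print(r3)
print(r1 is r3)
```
[36, 19, 40]
[36, 19, 40]
[36, 19, 40]
True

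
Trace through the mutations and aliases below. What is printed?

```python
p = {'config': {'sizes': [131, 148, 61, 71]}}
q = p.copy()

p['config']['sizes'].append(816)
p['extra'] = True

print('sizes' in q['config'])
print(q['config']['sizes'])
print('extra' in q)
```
True
[131, 148, 61, 71, 816]
False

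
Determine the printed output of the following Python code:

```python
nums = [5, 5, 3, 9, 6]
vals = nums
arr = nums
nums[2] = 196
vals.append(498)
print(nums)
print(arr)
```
[5, 5, 196, 9, 6, 498]
[5, 5, 196, 9, 6, 498]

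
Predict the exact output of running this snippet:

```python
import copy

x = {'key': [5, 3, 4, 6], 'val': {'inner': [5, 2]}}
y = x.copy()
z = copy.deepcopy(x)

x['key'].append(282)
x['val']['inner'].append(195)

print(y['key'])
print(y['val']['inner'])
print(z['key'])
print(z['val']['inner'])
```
[5, 3, 4, 6, 282]
[5, 2, 195]
[5, 3, 4, 6]
[5, 2]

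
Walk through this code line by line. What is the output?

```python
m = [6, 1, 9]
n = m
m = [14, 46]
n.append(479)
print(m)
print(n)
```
[14, 46]
[6, 1, 9, 479]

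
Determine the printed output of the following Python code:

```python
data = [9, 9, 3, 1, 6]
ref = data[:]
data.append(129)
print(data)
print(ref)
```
[9, 9, 3, 1, 6, 129]
[9, 9, 3, 1, 6]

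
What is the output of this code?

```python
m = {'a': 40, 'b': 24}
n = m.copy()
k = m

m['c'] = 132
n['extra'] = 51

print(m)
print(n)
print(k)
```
{'a': 40, 'b': 24, 'c': 132}
{'a': 40, 'b': 24, 'extra': 51}
{'a': 40, 'b': 24, 'c': 132}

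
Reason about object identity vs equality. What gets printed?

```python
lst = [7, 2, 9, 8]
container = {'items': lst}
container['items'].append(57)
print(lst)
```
[7, 2, 9, 8, 57]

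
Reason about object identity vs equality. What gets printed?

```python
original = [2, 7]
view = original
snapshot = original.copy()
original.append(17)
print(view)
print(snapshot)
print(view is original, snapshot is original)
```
[2, 7, 17]
[2, 7]
True False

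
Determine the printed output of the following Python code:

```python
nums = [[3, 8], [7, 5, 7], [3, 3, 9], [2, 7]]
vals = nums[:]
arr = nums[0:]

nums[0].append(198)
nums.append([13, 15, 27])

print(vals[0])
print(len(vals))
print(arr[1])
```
[3, 8, 198]
4
[7, 5, 7]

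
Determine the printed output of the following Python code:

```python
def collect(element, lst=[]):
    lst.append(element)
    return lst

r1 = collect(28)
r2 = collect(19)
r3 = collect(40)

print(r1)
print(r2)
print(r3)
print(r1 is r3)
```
[28, 19, 40]
[28, 19, 40]
[28, 19, 40]
True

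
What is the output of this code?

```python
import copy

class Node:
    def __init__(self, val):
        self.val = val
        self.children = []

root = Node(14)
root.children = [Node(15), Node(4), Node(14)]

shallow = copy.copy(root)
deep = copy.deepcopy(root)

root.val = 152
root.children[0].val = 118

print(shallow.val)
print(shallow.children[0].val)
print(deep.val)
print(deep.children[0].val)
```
14
118
14
15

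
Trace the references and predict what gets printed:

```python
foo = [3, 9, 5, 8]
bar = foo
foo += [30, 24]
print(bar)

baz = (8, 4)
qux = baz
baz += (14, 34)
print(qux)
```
[3, 9, 5, 8, 30, 24]
(8, 4)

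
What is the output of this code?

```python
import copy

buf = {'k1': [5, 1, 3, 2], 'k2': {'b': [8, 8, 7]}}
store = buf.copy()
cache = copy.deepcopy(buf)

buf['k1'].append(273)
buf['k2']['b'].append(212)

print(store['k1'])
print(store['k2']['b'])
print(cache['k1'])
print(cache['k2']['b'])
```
[5, 1, 3, 2, 273]
[8, 8, 7, 212]
[5, 1, 3, 2]
[8, 8, 7]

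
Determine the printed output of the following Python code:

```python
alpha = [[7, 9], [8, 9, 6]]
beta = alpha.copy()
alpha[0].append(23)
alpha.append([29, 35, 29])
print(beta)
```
[[7, 9, 23], [8, 9, 6]]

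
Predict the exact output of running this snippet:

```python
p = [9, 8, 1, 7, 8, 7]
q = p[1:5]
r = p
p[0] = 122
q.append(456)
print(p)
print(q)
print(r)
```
[122, 8, 1, 7, 8, 7]
[8, 1, 7, 8, 456]
[122, 8, 1, 7, 8, 7]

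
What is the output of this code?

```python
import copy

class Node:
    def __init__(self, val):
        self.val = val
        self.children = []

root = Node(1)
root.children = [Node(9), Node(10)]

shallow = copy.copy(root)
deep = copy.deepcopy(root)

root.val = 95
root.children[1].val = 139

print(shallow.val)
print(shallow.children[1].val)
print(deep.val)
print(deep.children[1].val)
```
1
139
1
10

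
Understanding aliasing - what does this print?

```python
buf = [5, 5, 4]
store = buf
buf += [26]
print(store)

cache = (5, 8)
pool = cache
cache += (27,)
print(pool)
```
[5, 5, 4, 26]
(5, 8)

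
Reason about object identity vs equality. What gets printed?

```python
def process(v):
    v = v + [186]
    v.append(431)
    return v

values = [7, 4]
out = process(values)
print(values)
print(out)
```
[7, 4]
[7, 4, 186, 431]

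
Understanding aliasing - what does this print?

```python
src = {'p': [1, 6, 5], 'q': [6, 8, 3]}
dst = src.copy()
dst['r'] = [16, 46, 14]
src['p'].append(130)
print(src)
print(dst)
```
{'p': [1, 6, 5, 130], 'q': [6, 8, 3]}
{'p': [1, 6, 5, 130], 'q': [6, 8, 3], 'r': [16, 46, 14]}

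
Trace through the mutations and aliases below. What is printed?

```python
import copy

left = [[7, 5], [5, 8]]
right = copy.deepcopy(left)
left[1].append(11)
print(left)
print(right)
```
[[7, 5], [5, 8, 11]]
[[7, 5], [5, 8]]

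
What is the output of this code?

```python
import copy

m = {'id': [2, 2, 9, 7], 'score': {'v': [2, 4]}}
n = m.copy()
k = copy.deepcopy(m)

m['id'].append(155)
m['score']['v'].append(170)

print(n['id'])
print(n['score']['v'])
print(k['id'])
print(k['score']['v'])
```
[2, 2, 9, 7, 155]
[2, 4, 170]
[2, 2, 9, 7]
[2, 4]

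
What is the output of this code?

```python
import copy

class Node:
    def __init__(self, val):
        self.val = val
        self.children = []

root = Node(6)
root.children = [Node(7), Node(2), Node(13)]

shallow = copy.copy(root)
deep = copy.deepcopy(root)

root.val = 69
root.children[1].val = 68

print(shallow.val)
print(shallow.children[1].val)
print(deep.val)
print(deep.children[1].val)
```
6
68
6
2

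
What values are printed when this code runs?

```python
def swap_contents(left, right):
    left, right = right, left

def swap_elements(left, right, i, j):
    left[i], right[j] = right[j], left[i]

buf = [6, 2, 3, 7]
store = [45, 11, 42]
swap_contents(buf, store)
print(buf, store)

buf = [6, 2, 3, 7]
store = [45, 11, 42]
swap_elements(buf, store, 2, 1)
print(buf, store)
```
[6, 2, 3, 7] [45, 11, 42]
[6, 2, 11, 7] [45, 3, 42]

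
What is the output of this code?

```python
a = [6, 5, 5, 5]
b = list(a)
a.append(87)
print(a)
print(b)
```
[6, 5, 5, 5, 87]
[6, 5, 5, 5]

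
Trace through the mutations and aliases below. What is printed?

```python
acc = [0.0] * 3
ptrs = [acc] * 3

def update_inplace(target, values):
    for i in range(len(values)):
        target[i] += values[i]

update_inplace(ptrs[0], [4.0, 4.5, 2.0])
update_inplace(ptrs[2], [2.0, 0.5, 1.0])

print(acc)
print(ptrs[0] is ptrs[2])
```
[6.0, 5.0, 3.0]
True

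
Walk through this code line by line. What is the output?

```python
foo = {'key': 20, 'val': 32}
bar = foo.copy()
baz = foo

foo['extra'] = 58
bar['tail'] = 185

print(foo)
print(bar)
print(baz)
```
{'key': 20, 'val': 32, 'extra': 58}
{'key': 20, 'val': 32, 'tail': 185}
{'key': 20, 'val': 32, 'extra': 58}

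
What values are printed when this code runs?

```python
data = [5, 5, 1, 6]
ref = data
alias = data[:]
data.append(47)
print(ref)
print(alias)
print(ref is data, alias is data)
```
[5, 5, 1, 6, 47]
[5, 5, 1, 6]
True False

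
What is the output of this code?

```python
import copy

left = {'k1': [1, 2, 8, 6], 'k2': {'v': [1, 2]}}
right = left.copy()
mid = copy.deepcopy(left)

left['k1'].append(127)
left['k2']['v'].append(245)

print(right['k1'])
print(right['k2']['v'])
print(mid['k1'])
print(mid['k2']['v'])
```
[1, 2, 8, 6, 127]
[1, 2, 245]
[1, 2, 8, 6]
[1, 2]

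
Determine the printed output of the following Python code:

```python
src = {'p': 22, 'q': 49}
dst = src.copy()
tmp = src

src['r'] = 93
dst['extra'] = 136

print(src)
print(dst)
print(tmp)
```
{'p': 22, 'q': 49, 'r': 93}
{'p': 22, 'q': 49, 'extra': 136}
{'p': 22, 'q': 49, 'r': 93}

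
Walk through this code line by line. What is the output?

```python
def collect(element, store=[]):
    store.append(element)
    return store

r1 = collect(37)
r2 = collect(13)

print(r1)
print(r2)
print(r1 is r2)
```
[37, 13]
[37, 13]
True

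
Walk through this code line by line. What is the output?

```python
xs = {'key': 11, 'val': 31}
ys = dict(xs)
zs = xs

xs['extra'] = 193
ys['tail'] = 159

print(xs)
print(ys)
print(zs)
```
{'key': 11, 'val': 31, 'extra': 193}
{'key': 11, 'val': 31, 'tail': 159}
{'key': 11, 'val': 31, 'extra': 193}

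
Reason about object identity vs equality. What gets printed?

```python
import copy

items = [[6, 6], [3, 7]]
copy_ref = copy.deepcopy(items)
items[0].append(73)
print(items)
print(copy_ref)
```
[[6, 6, 73], [3, 7]]
[[6, 6], [3, 7]]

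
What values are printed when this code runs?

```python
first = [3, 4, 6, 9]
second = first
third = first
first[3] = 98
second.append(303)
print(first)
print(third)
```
[3, 4, 6, 98, 303]
[3, 4, 6, 98, 303]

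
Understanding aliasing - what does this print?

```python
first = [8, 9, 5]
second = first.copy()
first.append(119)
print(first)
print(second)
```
[8, 9, 5, 119]
[8, 9, 5]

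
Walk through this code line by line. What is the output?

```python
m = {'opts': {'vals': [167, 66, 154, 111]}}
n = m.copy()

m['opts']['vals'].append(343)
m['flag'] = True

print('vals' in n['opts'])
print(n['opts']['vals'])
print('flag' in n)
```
True
[167, 66, 154, 111, 343]
False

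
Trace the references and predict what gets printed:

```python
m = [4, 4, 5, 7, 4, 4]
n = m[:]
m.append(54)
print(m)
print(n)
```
[4, 4, 5, 7, 4, 4, 54]
[4, 4, 5, 7, 4, 4]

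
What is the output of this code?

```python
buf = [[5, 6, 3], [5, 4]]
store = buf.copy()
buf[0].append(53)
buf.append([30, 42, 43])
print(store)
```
[[5, 6, 3, 53], [5, 4]]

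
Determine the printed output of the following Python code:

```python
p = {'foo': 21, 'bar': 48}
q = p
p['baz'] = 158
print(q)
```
{'foo': 21, 'bar': 48, 'baz': 158}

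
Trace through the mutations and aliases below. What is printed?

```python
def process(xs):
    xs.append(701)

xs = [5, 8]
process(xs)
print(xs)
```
[5, 8, 701]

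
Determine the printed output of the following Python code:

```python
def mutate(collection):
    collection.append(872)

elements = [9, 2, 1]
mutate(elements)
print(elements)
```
[9, 2, 1, 872]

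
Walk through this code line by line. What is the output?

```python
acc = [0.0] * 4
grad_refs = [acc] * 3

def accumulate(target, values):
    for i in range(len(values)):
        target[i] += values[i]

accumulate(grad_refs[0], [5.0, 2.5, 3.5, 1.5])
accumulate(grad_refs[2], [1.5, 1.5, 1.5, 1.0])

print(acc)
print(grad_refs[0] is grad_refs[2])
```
[6.5, 4.0, 5.0, 2.5]
True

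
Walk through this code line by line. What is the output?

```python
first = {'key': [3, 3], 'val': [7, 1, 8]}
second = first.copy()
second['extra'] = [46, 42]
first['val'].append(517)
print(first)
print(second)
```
{'key': [3, 3], 'val': [7, 1, 8, 517]}
{'key': [3, 3], 'val': [7, 1, 8, 517], 'extra': [46, 42]}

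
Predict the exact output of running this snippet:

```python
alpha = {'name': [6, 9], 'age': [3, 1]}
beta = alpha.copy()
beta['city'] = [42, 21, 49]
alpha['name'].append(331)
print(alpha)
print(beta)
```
{'name': [6, 9, 331], 'age': [3, 1]}
{'name': [6, 9, 331], 'age': [3, 1], 'city': [42, 21, 49]}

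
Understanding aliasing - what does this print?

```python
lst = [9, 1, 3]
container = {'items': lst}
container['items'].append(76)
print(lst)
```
[9, 1, 3, 76]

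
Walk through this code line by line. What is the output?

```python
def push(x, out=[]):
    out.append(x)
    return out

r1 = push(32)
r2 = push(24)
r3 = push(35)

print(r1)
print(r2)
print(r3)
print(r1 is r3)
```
[32, 24, 35]
[32, 24, 35]
[32, 24, 35]
True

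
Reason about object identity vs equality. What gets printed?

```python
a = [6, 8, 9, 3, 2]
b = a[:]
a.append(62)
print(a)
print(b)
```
[6, 8, 9, 3, 2, 62]
[6, 8, 9, 3, 2]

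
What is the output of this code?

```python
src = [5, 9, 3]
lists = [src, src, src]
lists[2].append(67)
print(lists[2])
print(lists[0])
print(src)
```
[5, 9, 3, 67]
[5, 9, 3, 67]
[5, 9, 3, 67]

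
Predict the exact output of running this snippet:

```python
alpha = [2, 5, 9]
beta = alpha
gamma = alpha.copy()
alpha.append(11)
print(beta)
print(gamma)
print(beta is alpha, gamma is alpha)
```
[2, 5, 9, 11]
[2, 5, 9]
True False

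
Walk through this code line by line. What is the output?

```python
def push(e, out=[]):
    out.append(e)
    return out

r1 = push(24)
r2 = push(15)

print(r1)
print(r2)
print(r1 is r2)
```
[24, 15]
[24, 15]
True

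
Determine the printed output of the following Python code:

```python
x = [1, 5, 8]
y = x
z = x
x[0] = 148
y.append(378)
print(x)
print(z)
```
[148, 5, 8, 378]
[148, 5, 8, 378]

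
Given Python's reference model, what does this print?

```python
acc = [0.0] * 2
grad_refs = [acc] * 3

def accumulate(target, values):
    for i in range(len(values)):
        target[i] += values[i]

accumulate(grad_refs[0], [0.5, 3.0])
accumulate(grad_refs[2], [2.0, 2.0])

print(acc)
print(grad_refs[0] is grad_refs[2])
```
[2.5, 5.0]
True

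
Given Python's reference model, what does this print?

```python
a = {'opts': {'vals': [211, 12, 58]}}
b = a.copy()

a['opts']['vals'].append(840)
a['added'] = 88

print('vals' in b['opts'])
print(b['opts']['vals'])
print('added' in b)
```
True
[211, 12, 58, 840]
False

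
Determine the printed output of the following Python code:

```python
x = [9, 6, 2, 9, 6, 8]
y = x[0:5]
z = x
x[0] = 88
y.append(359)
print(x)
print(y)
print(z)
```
[88, 6, 2, 9, 6, 8]
[9, 6, 2, 9, 6, 359]
[88, 6, 2, 9, 6, 8]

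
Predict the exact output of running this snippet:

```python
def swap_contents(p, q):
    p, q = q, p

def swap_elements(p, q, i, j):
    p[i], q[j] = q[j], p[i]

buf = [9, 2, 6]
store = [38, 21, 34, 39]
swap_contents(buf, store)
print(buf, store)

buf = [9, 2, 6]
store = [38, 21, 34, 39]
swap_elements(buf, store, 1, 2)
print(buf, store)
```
[9, 2, 6] [38, 21, 34, 39]
[9, 34, 6] [38, 21, 2, 39]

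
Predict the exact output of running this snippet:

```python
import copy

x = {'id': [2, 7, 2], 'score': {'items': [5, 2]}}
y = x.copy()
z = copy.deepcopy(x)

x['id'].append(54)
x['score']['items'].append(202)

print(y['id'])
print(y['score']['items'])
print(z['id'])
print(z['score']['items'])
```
[2, 7, 2, 54]
[5, 2, 202]
[2, 7, 2]
[5, 2]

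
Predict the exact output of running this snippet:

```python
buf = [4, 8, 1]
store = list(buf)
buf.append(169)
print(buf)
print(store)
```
[4, 8, 1, 169]
[4, 8, 1]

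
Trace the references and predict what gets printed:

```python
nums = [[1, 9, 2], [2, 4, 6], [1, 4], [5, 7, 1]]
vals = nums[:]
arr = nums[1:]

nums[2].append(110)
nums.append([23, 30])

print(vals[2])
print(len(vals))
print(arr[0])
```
[1, 4, 110]
4
[2, 4, 6]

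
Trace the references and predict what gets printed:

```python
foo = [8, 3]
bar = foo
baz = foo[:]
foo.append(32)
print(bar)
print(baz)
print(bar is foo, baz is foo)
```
[8, 3, 32]
[8, 3]
True False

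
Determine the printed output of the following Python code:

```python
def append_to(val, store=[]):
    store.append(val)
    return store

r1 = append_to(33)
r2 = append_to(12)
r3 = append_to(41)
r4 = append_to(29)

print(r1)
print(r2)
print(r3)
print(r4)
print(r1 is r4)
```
[33, 12, 41, 29]
[33, 12, 41, 29]
[33, 12, 41, 29]
[33, 12, 41, 29]
True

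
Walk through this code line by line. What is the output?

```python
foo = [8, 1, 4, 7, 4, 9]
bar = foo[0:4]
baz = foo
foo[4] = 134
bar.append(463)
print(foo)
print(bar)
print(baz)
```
[8, 1, 4, 7, 134, 9]
[8, 1, 4, 7, 463]
[8, 1, 4, 7, 134, 9]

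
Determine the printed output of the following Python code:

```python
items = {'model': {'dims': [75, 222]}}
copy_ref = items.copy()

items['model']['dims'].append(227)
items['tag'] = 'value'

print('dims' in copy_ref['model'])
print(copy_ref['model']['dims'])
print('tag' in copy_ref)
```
True
[75, 222, 227]
False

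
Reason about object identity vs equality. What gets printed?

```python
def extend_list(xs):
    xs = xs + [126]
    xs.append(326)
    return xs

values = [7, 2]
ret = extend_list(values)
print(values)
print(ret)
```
[7, 2]
[7, 2, 126, 326]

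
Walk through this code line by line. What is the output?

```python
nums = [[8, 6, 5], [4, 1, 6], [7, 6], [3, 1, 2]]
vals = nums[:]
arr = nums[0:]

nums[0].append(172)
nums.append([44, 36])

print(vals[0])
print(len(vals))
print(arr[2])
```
[8, 6, 5, 172]
4
[7, 6]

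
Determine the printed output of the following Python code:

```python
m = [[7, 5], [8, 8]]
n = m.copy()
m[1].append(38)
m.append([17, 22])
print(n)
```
[[7, 5], [8, 8, 38]]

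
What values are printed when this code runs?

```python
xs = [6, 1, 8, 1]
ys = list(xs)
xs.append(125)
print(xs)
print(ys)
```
[6, 1, 8, 1, 125]
[6, 1, 8, 1]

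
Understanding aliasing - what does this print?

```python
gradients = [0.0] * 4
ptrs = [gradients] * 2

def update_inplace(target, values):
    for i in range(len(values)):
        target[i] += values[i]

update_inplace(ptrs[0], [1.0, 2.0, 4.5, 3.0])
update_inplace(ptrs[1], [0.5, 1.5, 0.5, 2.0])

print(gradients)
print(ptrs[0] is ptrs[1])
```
[1.5, 3.5, 5.0, 5.0]
True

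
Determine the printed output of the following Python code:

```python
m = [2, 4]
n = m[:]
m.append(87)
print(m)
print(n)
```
[2, 4, 87]
[2, 4]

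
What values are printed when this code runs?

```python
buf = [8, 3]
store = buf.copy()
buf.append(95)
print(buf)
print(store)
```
[8, 3, 95]
[8, 3]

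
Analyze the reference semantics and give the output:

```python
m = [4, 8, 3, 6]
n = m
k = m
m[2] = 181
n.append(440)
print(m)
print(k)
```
[4, 8, 181, 6, 440]
[4, 8, 181, 6, 440]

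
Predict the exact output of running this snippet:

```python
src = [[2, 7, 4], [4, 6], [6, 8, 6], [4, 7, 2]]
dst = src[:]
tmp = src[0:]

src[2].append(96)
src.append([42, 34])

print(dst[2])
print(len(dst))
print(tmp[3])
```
[6, 8, 6, 96]
4
[4, 7, 2]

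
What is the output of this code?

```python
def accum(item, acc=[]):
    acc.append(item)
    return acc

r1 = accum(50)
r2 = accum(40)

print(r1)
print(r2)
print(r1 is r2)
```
[50, 40]
[50, 40]
True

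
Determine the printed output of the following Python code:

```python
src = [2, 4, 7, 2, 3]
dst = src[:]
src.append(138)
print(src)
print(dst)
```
[2, 4, 7, 2, 3, 138]
[2, 4, 7, 2, 3]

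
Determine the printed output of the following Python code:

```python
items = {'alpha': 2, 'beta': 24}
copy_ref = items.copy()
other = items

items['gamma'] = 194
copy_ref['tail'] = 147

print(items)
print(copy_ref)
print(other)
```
{'alpha': 2, 'beta': 24, 'gamma': 194}
{'alpha': 2, 'beta': 24, 'tail': 147}
{'alpha': 2, 'beta': 24, 'gamma': 194}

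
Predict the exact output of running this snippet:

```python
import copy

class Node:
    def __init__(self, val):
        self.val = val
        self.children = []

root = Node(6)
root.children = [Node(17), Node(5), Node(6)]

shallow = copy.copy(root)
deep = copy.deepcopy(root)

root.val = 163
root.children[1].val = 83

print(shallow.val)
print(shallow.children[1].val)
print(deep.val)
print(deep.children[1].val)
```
6
83
6
5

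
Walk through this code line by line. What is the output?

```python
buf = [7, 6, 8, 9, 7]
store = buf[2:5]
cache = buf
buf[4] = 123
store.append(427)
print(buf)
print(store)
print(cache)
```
[7, 6, 8, 9, 123]
[8, 9, 7, 427]
[7, 6, 8, 9, 123]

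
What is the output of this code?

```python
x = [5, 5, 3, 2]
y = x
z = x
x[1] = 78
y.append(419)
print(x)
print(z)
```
[5, 78, 3, 2, 419]
[5, 78, 3, 2, 419]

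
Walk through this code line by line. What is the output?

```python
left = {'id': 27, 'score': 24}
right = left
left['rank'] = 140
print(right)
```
{'id': 27, 'score': 24, 'rank': 140}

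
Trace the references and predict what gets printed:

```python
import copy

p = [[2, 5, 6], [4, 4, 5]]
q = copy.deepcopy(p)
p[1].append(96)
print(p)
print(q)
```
[[2, 5, 6], [4, 4, 5, 96]]
[[2, 5, 6], [4, 4, 5]]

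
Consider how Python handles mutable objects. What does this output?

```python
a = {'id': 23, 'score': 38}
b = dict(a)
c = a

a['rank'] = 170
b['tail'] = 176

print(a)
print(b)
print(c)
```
{'id': 23, 'score': 38, 'rank': 170}
{'id': 23, 'score': 38, 'tail': 176}
{'id': 23, 'score': 38, 'rank': 170}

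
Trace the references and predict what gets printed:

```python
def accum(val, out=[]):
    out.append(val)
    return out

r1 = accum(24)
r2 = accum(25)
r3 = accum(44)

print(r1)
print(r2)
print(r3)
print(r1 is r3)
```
[24, 25, 44]
[24, 25, 44]
[24, 25, 44]
True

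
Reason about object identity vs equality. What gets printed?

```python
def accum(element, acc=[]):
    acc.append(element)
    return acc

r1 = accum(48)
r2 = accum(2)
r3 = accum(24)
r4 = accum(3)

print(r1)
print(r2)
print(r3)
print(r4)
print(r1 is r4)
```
[48, 2, 24, 3]
[48, 2, 24, 3]
[48, 2, 24, 3]
[48, 2, 24, 3]
True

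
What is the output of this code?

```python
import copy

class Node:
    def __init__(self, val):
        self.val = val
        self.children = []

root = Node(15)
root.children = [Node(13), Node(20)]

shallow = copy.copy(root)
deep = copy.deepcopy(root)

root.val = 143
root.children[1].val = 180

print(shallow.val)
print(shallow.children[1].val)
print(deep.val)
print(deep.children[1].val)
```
15
180
15
20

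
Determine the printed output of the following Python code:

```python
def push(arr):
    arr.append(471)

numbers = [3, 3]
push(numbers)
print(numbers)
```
[3, 3, 471]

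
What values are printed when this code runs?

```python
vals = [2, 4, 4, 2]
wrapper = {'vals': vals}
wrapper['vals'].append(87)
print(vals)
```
[2, 4, 4, 2, 87]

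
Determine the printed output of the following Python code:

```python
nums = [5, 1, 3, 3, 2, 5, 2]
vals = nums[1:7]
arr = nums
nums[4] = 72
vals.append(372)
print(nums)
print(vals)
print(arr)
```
[5, 1, 3, 3, 72, 5, 2]
[1, 3, 3, 2, 5, 2, 372]
[5, 1, 3, 3, 72, 5, 2]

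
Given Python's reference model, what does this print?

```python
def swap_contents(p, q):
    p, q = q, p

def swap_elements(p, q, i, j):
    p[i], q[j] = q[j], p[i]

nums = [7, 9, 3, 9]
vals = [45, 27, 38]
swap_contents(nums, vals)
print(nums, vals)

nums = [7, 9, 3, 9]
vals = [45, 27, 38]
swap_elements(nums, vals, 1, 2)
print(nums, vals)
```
[7, 9, 3, 9] [45, 27, 38]
[7, 38, 3, 9] [45, 27, 9]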